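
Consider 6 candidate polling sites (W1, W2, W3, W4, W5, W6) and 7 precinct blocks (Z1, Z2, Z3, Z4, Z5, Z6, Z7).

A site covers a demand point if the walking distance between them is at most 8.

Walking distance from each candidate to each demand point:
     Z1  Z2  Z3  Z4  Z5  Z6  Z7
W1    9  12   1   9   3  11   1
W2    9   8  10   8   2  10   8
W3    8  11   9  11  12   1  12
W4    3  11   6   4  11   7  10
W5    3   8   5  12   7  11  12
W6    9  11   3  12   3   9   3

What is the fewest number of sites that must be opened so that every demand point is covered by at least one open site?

2

Coverage sets (demand points within 8 of each site):
  W1: {Z3, Z5, Z7}
  W2: {Z2, Z4, Z5, Z7}
  W3: {Z1, Z6}
  W4: {Z1, Z3, Z4, Z6}
  W5: {Z1, Z2, Z3, Z5}
  W6: {Z3, Z5, Z7}
No single site covers all 7 demand points.
But {W2, W4} covers everything, so the minimum is 2.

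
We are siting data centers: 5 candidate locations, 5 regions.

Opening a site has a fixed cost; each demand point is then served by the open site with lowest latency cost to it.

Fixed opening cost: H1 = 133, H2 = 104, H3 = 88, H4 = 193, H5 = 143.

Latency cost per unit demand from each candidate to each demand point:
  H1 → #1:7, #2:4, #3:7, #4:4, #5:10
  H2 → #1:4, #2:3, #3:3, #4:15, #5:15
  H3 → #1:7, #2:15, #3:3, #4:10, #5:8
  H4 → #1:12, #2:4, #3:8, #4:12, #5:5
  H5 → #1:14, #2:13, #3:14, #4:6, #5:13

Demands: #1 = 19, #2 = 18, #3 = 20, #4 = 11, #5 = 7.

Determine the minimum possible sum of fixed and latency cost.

Open {H1, H2}: assign each demand point to its cheapest open site.
  #1→H2 19×4=76, #2→H2 18×3=54, #3→H2 20×3=60, #4→H1 11×4=44, #5→H1 7×10=70
  latency cost 304, fixed 237 → total 541.
Compare {H2, H3}: latency cost 356 + fixed 192 = 548.
Compare {H2}: latency cost 460 + fixed 104 = 564.
Compare {H1, H3}: latency cost 365 + fixed 221 = 586.
All other subsets cost ≥ 548. Minimum total cost: 541.

541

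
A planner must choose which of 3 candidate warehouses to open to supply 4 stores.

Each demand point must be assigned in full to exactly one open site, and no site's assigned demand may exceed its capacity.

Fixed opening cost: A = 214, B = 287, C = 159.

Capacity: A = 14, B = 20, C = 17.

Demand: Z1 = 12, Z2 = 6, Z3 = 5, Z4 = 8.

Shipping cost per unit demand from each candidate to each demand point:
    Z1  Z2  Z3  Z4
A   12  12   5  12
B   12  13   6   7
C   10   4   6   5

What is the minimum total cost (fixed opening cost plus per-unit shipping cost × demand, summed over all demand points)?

Open {B, C}; cheapest assignment that respects the capacities:
  B (cap 20, load 17): Z1, Z3 — cost 12×12 + 5×6 = 174
  C (cap 17, load 14): Z2, Z4 — cost 6×4 + 8×5 = 64
  Shipping 238, fixed 446 → total 684.
  Any other capacity-feasible assignment to {B, C} ships for at least 238.
Compare {A, C}: its best feasible assignment gives total 691.
Compare {A, B}: its best feasible assignment gives total 798.
Every other set of open sites that can feasibly serve all demand totals ≥ 691 even under its best assignment. Minimum: 684.

684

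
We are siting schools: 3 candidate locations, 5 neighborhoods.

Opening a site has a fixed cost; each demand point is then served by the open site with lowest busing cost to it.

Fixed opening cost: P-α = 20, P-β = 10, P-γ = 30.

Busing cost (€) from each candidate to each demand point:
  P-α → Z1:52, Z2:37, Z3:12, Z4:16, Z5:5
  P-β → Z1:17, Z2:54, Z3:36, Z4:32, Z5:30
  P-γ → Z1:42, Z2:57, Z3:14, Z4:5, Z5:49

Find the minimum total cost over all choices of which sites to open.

117

Open {P-α, P-β}: assign each demand point to its cheapest open site.
  Z1→P-β 17, Z2→P-α 37, Z3→P-α 12, Z4→P-α 16, Z5→P-α 5
  busing cost 87, fixed 30 → total 117.
Compare {P-α, P-β, P-γ}: busing cost 76 + fixed 60 = 136.
Compare {P-α}: busing cost 122 + fixed 20 = 142.
Compare {P-α, P-γ}: busing cost 101 + fixed 50 = 151.
All other subsets cost ≥ 136. Minimum total cost: 117.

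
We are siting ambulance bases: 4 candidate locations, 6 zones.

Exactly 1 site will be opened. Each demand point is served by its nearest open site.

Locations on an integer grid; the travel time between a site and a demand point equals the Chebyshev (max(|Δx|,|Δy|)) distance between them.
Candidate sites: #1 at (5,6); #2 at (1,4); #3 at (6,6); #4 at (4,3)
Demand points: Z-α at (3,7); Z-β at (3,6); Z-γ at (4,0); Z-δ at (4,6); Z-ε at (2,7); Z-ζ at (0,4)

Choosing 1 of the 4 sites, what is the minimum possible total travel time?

Open {#2}.
  Z-α→#2 3, Z-β→#2 2, Z-γ→#2 4, Z-δ→#2 3, Z-ε→#2 3, Z-ζ→#2 1  ⇒ total 16.
Compare {#1}: total 19.
Compare {#4}: total 21.
No size-1 selection does better; minimum is 16.

16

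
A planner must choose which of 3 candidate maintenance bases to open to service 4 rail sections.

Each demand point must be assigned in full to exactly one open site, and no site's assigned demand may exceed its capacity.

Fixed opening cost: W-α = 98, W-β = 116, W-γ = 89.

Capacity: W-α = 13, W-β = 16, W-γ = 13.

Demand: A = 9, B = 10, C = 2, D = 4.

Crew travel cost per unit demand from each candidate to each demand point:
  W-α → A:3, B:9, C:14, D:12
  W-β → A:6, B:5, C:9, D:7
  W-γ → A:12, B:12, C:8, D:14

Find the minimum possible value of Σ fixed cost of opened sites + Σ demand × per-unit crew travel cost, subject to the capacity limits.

Open {W-α, W-β}; cheapest assignment that respects the capacities:
  W-α (cap 13, load 9): A — cost 9×3 = 27
  W-β (cap 16, load 16): B, C, D — cost 10×5 + 2×9 + 4×7 = 96
  Shipping 123, fixed 214 → total 337.
  Any other capacity-feasible assignment to {W-α, W-β} ships for at least 123.
Compare {W-α, W-γ}: its best feasible assignment gives total 398.
Compare {W-β, W-γ}: its best feasible assignment gives total 407.
Every other set of open sites that can feasibly serve all demand totals ≥ 398 even under its best assignment. Minimum: 337.

337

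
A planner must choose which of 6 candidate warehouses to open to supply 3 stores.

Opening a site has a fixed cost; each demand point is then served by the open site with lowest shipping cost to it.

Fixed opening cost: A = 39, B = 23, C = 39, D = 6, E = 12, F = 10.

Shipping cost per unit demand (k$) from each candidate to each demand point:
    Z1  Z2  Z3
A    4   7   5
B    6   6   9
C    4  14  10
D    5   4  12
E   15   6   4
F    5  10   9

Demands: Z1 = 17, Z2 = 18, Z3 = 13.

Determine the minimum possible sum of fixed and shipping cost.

Open {D, E}: assign each demand point to its cheapest open site.
  Z1→D 17×5=85, Z2→D 18×4=72, Z3→E 13×4=52
  shipping cost 209, fixed 18 → total 227.
Compare {D, E, F}: shipping cost 209 + fixed 28 = 237.
Compare {A, D, E}: shipping cost 192 + fixed 57 = 249.
Compare {C, D, E}: shipping cost 192 + fixed 57 = 249.
All other subsets cost ≥ 237. Minimum total cost: 227.

227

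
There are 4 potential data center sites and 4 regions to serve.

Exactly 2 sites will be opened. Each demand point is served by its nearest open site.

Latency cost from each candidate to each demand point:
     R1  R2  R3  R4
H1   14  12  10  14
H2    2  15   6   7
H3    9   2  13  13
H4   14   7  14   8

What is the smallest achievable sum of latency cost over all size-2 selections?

Open {H2, H3}.
  R1→H2 2, R2→H3 2, R3→H2 6, R4→H2 7  ⇒ total 17.
Compare {H2, H4}: total 22.
Compare {H1, H2}: total 27.
No size-2 selection does better; minimum is 17.

17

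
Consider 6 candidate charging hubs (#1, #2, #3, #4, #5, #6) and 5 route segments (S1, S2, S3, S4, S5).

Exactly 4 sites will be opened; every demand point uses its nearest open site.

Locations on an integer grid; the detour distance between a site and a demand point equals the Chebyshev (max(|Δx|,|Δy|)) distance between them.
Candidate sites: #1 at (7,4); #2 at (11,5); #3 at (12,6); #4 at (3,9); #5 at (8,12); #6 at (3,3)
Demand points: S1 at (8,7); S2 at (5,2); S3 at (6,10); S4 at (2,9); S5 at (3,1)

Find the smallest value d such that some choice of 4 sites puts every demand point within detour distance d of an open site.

Open {#1, #2, #4, #6}.
  Farthest demand point is S1 at detour distance 3 (to #1); all others are ≤ 3.
With {#1, #3, #4, #6} the worst case is 3.
With {#1, #4, #5, #6} the worst case is 3.
No size-4 selection achieves below 3.

3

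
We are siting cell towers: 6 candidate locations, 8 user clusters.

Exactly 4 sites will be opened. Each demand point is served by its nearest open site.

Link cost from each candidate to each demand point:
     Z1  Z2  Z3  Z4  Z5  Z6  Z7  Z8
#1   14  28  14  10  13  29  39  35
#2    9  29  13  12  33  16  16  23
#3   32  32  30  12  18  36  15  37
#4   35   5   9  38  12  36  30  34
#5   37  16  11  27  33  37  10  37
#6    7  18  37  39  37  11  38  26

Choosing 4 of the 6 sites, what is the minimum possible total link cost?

Open {#2, #4, #5, #6}.
  Z1→#6 7, Z2→#4 5, Z3→#4 9, Z4→#2 12, Z5→#4 12, Z6→#6 11, Z7→#5 10, Z8→#2 23  ⇒ total 89.
Compare {#1, #4, #5, #6}: total 90.
Compare {#3, #4, #5, #6}: total 92.
No size-4 selection does better; minimum is 89.

89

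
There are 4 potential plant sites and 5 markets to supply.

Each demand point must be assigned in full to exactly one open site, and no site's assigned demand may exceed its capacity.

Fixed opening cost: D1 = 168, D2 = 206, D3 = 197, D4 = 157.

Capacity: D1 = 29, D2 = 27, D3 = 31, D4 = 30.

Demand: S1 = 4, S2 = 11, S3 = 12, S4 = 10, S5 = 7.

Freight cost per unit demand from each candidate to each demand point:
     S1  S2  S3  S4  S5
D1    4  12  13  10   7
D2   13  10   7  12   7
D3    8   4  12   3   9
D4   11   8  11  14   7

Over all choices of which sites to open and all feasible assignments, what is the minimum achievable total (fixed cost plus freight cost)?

Open {D3, D4}; cheapest assignment that respects the capacities:
  D3 (cap 31, load 25): S1, S2, S4 — cost 4×8 + 11×4 + 10×3 = 106
  D4 (cap 30, load 19): S3, S5 — cost 12×11 + 7×7 = 181
  Shipping 287, fixed 354 → total 641.
  Any other capacity-feasible assignment to {D3, D4} ships for at least 287.
Compare {D2, D3}: its best feasible assignment gives total 642.
Compare {D1, D3}: its best feasible assignment gives total 660.
Every other set of open sites that can feasibly serve all demand totals ≥ 642 even under its best assignment. Minimum: 641.

641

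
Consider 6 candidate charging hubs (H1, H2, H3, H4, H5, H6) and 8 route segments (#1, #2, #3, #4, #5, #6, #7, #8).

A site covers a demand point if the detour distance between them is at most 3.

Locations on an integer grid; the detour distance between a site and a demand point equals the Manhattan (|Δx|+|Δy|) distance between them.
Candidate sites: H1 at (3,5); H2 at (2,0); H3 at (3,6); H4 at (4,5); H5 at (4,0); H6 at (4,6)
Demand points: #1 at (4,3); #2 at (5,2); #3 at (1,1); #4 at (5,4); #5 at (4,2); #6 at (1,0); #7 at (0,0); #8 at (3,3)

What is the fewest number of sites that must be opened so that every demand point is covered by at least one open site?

3

Coverage sets (demand points within 3 of each site):
  H1: {#1, #4, #8}
  H2: {#3, #6, #7}
  H3: {#8}
  H4: {#1, #4, #5, #8}
  H5: {#1, #2, #5, #6}
  H6: {#1, #4}
No 2 sites suffice: every size-2 union leaves at least one demand point uncovered.
But {H1, H2, H5} covers everything, so the minimum is 3.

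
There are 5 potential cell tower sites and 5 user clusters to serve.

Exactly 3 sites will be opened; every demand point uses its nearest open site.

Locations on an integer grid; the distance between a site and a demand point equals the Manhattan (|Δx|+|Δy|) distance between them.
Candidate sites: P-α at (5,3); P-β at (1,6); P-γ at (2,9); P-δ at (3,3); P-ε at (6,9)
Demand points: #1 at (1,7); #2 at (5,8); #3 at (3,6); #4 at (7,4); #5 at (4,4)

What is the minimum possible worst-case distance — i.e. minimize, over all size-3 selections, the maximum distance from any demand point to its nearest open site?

Open {P-α, P-β, P-ε}.
  Farthest demand point is #4 at distance 3 (to P-α); all others are ≤ 3.
With {P-α, P-β, P-γ} the worst case is 4.
With {P-α, P-γ, P-δ} the worst case is 4.
No size-3 selection achieves below 3.

3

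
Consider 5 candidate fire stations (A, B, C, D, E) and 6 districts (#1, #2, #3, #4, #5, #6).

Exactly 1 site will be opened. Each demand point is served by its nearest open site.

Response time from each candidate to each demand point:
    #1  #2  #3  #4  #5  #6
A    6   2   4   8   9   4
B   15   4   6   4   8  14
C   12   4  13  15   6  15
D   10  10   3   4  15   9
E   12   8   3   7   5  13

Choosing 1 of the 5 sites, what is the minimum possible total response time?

33

Open {A}.
  #1→A 6, #2→A 2, #3→A 4, #4→A 8, #5→A 9, #6→A 4  ⇒ total 33.
Compare {E}: total 48.
Compare {B}: total 51.
No size-1 selection does better; minimum is 33.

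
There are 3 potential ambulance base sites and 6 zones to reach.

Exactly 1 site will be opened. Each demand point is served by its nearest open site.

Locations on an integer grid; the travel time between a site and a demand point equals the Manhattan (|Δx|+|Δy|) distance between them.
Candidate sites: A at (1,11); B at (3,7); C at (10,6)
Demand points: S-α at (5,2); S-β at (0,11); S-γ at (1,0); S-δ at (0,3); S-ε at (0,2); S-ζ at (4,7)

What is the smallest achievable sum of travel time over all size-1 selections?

Open {B}.
  S-α→B 7, S-β→B 7, S-γ→B 9, S-δ→B 7, S-ε→B 8, S-ζ→B 1  ⇒ total 39.
Compare {A}: total 51.
Compare {C}: total 73.

39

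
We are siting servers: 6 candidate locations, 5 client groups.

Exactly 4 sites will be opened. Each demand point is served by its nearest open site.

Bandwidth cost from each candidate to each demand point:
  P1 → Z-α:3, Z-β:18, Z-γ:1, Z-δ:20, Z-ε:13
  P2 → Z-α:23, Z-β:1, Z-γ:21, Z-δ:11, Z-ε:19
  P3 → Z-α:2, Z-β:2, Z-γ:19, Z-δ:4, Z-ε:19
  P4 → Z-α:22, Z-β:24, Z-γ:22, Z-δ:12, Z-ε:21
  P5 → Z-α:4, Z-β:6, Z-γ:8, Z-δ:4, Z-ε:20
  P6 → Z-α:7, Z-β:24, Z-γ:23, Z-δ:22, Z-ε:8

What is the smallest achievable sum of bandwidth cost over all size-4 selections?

16

Open {P1, P2, P3, P6}.
  Z-α→P3 2, Z-β→P2 1, Z-γ→P1 1, Z-δ→P3 4, Z-ε→P6 8  ⇒ total 16.
Compare {P1, P2, P5, P6}: total 17.
Compare {P1, P3, P4, P6}: total 17.
No size-4 selection does better; minimum is 16.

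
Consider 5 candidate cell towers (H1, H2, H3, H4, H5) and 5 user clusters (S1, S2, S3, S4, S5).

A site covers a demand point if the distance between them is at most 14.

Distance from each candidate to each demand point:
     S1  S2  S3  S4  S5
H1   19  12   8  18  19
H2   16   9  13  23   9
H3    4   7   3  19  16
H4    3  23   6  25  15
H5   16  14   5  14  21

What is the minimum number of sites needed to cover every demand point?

3

Coverage sets (demand points within 14 of each site):
  H1: {S2, S3}
  H2: {S2, S3, S5}
  H3: {S1, S2, S3}
  H4: {S1, S3}
  H5: {S2, S3, S4}
No 2 sites suffice: every size-2 union leaves at least one demand point uncovered.
But {H2, H3, H5} covers everything, so the minimum is 3.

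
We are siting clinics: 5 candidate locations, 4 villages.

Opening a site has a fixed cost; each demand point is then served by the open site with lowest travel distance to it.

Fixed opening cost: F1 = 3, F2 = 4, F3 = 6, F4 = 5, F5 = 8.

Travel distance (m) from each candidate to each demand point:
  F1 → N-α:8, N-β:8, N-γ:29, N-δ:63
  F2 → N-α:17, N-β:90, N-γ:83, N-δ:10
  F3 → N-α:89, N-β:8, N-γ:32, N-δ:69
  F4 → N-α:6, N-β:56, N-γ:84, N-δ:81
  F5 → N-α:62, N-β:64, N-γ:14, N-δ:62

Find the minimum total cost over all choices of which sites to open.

Open {F1, F2, F5}: assign each demand point to its cheapest open site.
  N-α→F1 8, N-β→F1 8, N-γ→F5 14, N-δ→F2 10
  travel distance 40, fixed 15 → total 55.
Compare {F1, F2, F4, F5}: travel distance 38 + fixed 20 = 58.
Compare {F1, F2, F3, F5}: travel distance 40 + fixed 21 = 61.
Compare {F2, F3, F4, F5}: travel distance 38 + fixed 23 = 61.
All other subsets cost ≥ 58. Minimum total cost: 55.

55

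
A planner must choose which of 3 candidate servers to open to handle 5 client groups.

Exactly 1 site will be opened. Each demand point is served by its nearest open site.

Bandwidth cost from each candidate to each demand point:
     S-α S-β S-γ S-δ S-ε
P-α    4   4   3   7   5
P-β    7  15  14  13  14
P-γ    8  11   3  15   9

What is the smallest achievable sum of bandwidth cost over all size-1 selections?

23

Open {P-α}.
  S-α→P-α 4, S-β→P-α 4, S-γ→P-α 3, S-δ→P-α 7, S-ε→P-α 5  ⇒ total 23.
Compare {P-γ}: total 46.
Compare {P-β}: total 63.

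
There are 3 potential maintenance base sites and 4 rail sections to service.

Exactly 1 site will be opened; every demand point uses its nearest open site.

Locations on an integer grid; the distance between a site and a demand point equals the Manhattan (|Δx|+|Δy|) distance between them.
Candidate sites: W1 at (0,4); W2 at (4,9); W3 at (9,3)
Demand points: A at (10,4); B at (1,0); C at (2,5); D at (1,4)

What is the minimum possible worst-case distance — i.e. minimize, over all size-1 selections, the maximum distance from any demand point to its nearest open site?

10

Open {W1}.
  Farthest demand point is A at distance 10 (to W1); all others are ≤ 10.
With {W3} the worst case is 11.
With {W2} the worst case is 12.
No size-1 selection achieves below 10.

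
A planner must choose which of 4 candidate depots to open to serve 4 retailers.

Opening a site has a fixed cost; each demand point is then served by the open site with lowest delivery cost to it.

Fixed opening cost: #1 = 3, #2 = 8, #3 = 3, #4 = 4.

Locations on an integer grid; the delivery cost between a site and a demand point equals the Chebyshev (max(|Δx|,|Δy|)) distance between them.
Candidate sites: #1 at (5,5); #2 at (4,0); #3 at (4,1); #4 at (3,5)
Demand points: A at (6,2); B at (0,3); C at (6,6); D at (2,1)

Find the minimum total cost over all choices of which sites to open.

Open {#1, #3}: assign each demand point to its cheapest open site.
  A→#3 2, B→#3 4, C→#1 1, D→#3 2
  delivery cost 9, fixed 6 → total 15.
Compare {#1}: delivery cost 13 + fixed 3 = 16.
Compare {#3}: delivery cost 13 + fixed 3 = 16.
Compare {#4}: delivery cost 13 + fixed 4 = 17.
All other subsets cost ≥ 16. Minimum total cost: 15.

15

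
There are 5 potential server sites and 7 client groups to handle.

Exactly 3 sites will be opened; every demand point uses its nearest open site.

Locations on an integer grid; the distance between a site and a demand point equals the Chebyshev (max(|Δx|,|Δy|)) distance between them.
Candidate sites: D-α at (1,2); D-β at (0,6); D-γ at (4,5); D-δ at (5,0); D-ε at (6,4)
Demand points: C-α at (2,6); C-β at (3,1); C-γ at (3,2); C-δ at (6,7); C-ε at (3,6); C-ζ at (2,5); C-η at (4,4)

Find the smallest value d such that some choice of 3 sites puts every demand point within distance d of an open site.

Open {D-α, D-β, D-γ}.
  Farthest demand point is C-α at distance 2 (to D-β); all others are ≤ 2.
With {D-α, D-γ, D-δ} the worst case is 2.
With {D-α, D-γ, D-ε} the worst case is 2.
No size-3 selection achieves below 2.

2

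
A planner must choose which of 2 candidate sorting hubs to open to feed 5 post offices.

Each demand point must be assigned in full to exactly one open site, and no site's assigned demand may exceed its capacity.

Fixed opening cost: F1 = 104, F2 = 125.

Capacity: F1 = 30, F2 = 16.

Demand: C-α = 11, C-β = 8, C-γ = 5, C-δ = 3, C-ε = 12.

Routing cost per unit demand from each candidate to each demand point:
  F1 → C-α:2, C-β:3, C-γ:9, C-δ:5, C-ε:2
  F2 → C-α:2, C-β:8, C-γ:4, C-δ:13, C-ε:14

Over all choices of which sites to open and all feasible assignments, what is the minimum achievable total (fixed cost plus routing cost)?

Open {F1, F2}; cheapest assignment that respects the capacities:
  F1 (cap 30, load 23): C-β, C-δ, C-ε — cost 8×3 + 3×5 + 12×2 = 63
  F2 (cap 16, load 16): C-α, C-γ — cost 11×2 + 5×4 = 42
  Shipping 105, fixed 229 → total 334.
  Any other capacity-feasible assignment to {F1, F2} ships for at least 105.
Total demand is 39 and no other set of sites has combined capacity ≥ 39, so {F1, F2} is the only feasible choice of open sites. Minimum: 334.

334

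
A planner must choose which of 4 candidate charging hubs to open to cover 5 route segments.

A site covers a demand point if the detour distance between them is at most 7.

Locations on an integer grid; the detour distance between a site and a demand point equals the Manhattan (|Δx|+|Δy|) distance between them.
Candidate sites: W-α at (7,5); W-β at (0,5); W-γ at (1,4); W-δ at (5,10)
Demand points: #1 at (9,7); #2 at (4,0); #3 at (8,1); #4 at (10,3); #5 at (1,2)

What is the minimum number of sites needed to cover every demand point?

Coverage sets (demand points within 7 of each site):
  W-α: {#1, #3, #4}
  W-β: {#5}
  W-γ: {#2, #5}
  W-δ: {#1}
No single site covers all 5 demand points.
But {W-α, W-γ} covers everything, so the minimum is 2.

2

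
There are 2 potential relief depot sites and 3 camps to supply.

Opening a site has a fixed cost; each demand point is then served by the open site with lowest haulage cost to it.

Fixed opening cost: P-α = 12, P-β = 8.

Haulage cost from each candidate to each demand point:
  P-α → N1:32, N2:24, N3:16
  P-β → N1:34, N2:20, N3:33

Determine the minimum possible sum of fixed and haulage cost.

Open {P-α}: assign each demand point to its cheapest open site.
  N1→P-α 32, N2→P-α 24, N3→P-α 16
  haulage cost 72, fixed 12 → total 84.
Compare {P-α, P-β}: haulage cost 68 + fixed 20 = 88.
Compare {P-β}: haulage cost 87 + fixed 8 = 95.

84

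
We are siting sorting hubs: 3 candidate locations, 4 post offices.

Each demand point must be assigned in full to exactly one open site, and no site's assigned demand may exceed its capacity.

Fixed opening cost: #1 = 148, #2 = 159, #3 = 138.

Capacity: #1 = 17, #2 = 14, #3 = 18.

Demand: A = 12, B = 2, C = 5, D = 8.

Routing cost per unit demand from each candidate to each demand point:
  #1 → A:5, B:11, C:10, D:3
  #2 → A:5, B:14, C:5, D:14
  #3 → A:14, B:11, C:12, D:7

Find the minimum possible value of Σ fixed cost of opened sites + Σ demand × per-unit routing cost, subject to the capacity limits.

Open {#1, #2}; cheapest assignment that respects the capacities:
  #1 (cap 17, load 15): B, C, D — cost 2×11 + 5×10 + 8×3 = 96
  #2 (cap 14, load 12): A — cost 12×5 = 60
  Shipping 156, fixed 307 → total 463.
  Any other capacity-feasible assignment to {#1, #2} ships for at least 156.
Compare {#1, #3}: its best feasible assignment gives total 474.
Compare {#2, #3}: its best feasible assignment gives total 495.
Every other set of open sites that can feasibly serve all demand totals ≥ 474 even under its best assignment. Minimum: 463.

463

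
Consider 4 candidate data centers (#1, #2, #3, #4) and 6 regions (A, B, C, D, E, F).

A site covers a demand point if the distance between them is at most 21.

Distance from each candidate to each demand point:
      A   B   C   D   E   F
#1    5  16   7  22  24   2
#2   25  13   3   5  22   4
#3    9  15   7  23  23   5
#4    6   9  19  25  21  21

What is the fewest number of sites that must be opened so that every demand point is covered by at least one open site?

2

Coverage sets (demand points within 21 of each site):
  #1: {A, B, C, F}
  #2: {B, C, D, F}
  #3: {A, B, C, F}
  #4: {A, B, C, E, F}
No single site covers all 6 demand points.
But {#2, #4} covers everything, so the minimum is 2.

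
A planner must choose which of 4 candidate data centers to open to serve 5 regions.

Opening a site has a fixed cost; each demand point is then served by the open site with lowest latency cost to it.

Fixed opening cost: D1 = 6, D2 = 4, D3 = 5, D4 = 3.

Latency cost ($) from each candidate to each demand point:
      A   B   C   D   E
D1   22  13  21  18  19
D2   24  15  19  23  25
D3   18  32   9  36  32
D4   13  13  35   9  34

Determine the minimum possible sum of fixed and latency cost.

77

Open {D1, D3, D4}: assign each demand point to its cheapest open site.
  A→D4 13, B→D1 13, C→D3 9, D→D4 9, E→D1 19
  latency cost 63, fixed 14 → total 77.
Compare {D2, D3, D4}: latency cost 69 + fixed 12 = 81.
Compare {D1, D2, D3, D4}: latency cost 63 + fixed 18 = 81.
Compare {D1, D4}: latency cost 75 + fixed 9 = 84.
All other subsets cost ≥ 81. Minimum total cost: 77.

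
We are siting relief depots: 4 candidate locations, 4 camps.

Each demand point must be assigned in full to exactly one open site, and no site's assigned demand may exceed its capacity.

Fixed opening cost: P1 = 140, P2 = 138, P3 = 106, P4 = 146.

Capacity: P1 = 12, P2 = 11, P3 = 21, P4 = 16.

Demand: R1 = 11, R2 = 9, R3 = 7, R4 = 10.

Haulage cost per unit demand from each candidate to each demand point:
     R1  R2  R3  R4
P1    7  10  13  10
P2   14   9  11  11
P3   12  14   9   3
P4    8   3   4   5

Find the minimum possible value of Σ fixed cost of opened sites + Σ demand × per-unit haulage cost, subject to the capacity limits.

469

Open {P3, P4}; cheapest assignment that respects the capacities:
  P3 (cap 21, load 21): R1, R4 — cost 11×12 + 10×3 = 162
  P4 (cap 16, load 16): R2, R3 — cost 9×3 + 7×4 = 55
  Shipping 217, fixed 252 → total 469.
  Any other capacity-feasible assignment to {P3, P4} ships for at least 217.
Compare {P1, P3, P4}: its best feasible assignment gives total 554.
Compare {P2, P3, P4}: its best feasible assignment gives total 607.
Every other set of open sites that can feasibly serve all demand totals ≥ 554 even under its best assignment. Minimum: 469.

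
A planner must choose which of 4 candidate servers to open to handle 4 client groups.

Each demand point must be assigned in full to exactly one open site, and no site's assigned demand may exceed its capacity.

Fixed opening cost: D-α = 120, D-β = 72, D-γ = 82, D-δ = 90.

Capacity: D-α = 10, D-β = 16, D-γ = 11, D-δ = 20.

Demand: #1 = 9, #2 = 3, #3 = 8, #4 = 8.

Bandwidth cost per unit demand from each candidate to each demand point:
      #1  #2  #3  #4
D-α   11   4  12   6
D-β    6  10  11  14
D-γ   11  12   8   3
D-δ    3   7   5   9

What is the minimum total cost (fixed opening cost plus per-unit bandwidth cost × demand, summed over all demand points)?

284

Open {D-γ, D-δ}; cheapest assignment that respects the capacities:
  D-γ (cap 11, load 8): #4 — cost 8×3 = 24
  D-δ (cap 20, load 20): #1, #2, #3 — cost 9×3 + 3×7 + 8×5 = 88
  Shipping 112, fixed 172 → total 284.
  Any other capacity-feasible assignment to {D-γ, D-δ} ships for at least 112.
Compare {D-α, D-δ}: its best feasible assignment gives total 346.
Compare {D-β, D-δ}: its best feasible assignment gives total 349.
Every other set of open sites that can feasibly serve all demand totals ≥ 346 even under its best assignment. Minimum: 284.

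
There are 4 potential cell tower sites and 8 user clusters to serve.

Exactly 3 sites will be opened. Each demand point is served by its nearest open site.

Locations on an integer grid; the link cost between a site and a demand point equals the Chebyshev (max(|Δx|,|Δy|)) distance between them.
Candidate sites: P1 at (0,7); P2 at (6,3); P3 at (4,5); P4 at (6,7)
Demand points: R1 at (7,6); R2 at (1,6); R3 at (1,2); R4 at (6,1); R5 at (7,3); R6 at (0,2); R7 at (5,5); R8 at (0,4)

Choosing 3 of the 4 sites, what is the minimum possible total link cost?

18

Open {P1, P2, P3}.
  R1→P2 3, R2→P1 1, R3→P3 3, R4→P2 2, R5→P2 1, R6→P3 4, R7→P3 1, R8→P1 3  ⇒ total 18.
Compare {P2, P3, P4}: total 19.
Compare {P1, P2, P4}: total 20.
No size-3 selection does better; minimum is 18.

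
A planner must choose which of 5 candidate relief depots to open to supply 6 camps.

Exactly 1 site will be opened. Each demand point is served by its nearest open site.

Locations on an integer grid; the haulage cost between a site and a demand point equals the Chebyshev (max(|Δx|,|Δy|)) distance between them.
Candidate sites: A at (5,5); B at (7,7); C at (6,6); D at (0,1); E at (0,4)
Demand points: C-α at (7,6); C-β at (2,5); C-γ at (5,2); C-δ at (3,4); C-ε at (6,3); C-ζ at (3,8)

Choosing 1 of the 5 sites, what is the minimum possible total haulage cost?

Open {A}.
  C-α→A 2, C-β→A 3, C-γ→A 3, C-δ→A 2, C-ε→A 2, C-ζ→A 3  ⇒ total 15.
Compare {C}: total 18.
Compare {B}: total 23.
No size-1 selection does better; minimum is 15.

15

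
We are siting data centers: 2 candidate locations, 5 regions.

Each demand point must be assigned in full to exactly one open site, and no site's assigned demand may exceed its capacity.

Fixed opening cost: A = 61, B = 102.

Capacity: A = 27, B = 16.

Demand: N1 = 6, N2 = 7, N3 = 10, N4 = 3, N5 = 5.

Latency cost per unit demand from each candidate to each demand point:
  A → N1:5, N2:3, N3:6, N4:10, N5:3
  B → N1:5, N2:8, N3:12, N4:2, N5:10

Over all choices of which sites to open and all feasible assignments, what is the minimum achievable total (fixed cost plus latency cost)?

Open {A, B}; cheapest assignment that respects the capacities:
  A (cap 27, load 22): N2, N3, N5 — cost 7×3 + 10×6 + 5×3 = 96
  B (cap 16, load 9): N1, N4 — cost 6×5 + 3×2 = 36
  Shipping 132, fixed 163 → total 295.
  Any other capacity-feasible assignment to {A, B} ships for at least 132.
Total demand is 31 and no other set of sites has combined capacity ≥ 31, so {A, B} is the only feasible choice of open sites. Minimum: 295.

295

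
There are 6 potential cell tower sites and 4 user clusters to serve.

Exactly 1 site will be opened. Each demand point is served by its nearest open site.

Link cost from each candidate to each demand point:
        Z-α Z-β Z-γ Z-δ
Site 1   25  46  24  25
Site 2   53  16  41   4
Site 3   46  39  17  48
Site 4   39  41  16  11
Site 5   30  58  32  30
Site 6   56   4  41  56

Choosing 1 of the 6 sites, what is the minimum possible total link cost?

Open {Site 4}.
  Z-α→Site 4 39, Z-β→Site 4 41, Z-γ→Site 4 16, Z-δ→Site 4 11  ⇒ total 107.
Compare {Site 2}: total 114.
Compare {Site 1}: total 120.
No size-1 selection does better; minimum is 107.

107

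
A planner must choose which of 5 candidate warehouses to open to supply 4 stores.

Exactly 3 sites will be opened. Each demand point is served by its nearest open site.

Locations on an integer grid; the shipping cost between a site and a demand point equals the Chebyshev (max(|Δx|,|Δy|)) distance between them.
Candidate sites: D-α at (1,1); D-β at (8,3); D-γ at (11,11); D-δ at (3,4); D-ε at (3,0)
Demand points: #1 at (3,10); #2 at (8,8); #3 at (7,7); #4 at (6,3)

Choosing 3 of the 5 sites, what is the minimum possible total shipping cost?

Open {D-β, D-γ, D-δ}.
  #1→D-δ 6, #2→D-γ 3, #3→D-β 4, #4→D-β 2  ⇒ total 15.
Compare {D-α, D-β, D-γ}: total 16.
Compare {D-α, D-γ, D-δ}: total 16.
No size-3 selection does better; minimum is 15.

15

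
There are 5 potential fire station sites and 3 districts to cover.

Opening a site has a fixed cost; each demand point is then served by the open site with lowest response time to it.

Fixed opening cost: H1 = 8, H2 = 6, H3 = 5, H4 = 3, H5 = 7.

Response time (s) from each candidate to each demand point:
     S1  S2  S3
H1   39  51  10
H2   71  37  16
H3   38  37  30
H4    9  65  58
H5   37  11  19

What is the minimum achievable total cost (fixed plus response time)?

48

Open {H1, H4, H5}: assign each demand point to its cheapest open site.
  S1→H4 9, S2→H5 11, S3→H1 10
  response time 30, fixed 18 → total 48.
Compare {H4, H5}: response time 39 + fixed 10 = 49.
Compare {H2, H4, H5}: response time 36 + fixed 16 = 52.
Compare {H1, H3, H4, H5}: response time 30 + fixed 23 = 53.
All other subsets cost ≥ 49. Minimum total cost: 48.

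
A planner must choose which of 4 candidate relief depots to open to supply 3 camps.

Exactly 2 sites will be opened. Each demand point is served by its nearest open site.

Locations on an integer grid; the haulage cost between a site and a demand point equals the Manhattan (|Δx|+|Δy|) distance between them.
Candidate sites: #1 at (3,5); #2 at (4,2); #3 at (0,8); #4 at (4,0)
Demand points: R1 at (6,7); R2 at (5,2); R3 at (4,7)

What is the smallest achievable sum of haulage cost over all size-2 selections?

9

Open {#1, #2}.
  R1→#1 5, R2→#2 1, R3→#1 3  ⇒ total 9.
Compare {#1, #4}: total 11.
Compare {#1, #3}: total 13.
No size-2 selection does better; minimum is 9.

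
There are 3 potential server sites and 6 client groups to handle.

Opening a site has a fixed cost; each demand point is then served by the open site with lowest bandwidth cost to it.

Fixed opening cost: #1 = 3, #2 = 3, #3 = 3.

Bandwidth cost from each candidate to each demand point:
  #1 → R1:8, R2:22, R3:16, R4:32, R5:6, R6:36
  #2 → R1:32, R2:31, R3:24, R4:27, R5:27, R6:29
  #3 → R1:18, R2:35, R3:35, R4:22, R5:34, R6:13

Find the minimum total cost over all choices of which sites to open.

93

Open {#1, #3}: assign each demand point to its cheapest open site.
  R1→#1 8, R2→#1 22, R3→#1 16, R4→#3 22, R5→#1 6, R6→#3 13
  bandwidth cost 87, fixed 6 → total 93.
Compare {#1, #2, #3}: bandwidth cost 87 + fixed 9 = 96.
Compare {#1, #2}: bandwidth cost 108 + fixed 6 = 114.
Compare {#1}: bandwidth cost 120 + fixed 3 = 123.
All other subsets cost ≥ 96. Minimum total cost: 93.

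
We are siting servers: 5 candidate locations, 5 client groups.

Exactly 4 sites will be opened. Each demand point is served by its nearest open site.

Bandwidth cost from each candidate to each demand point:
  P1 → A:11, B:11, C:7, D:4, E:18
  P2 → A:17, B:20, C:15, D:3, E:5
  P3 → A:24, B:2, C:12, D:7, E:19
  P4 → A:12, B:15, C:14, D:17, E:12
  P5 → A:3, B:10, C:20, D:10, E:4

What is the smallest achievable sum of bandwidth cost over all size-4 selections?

19

Open {P1, P2, P3, P5}.
  A→P5 3, B→P3 2, C→P1 7, D→P2 3, E→P5 4  ⇒ total 19.
Compare {P1, P3, P4, P5}: total 20.
Compare {P2, P3, P4, P5}: total 24.
No size-4 selection does better; minimum is 19.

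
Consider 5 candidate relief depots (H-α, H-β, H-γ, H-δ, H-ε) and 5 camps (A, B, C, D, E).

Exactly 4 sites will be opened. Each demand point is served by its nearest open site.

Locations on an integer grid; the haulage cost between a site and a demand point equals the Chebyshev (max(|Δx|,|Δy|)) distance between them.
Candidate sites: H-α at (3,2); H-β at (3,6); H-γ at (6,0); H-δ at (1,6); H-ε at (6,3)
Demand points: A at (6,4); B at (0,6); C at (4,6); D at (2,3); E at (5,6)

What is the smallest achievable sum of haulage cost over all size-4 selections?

6

Open {H-α, H-β, H-δ, H-ε}.
  A→H-ε 1, B→H-δ 1, C→H-β 1, D→H-α 1, E→H-β 2  ⇒ total 6.
Compare {H-α, H-β, H-γ, H-δ}: total 8.
Compare {H-α, H-β, H-γ, H-ε}: total 8.
No size-4 selection does better; minimum is 6.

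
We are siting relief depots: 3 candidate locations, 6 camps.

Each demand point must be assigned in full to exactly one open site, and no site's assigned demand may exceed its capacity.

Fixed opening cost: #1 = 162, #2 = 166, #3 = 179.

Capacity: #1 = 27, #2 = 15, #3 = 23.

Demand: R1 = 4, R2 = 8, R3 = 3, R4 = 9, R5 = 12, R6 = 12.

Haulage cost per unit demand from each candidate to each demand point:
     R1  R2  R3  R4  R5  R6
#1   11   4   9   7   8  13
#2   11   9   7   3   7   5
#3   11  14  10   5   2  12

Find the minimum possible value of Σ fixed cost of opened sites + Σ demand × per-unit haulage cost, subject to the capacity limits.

Open {#1, #3}; cheapest assignment that respects the capacities:
  #1 (cap 27, load 27): R1, R2, R3, R6 — cost 4×11 + 8×4 + 3×9 + 12×13 = 259
  #3 (cap 23, load 21): R4, R5 — cost 9×5 + 12×2 = 69
  Shipping 328, fixed 341 → total 669.
  Any other capacity-feasible assignment to {#1, #3} ships for at least 328.
Compare {#1, #2, #3}: its best feasible assignment gives total 733.
Every other set of open sites that can feasibly serve all demand totals ≥ 733 even under its best assignment. Minimum: 669.

669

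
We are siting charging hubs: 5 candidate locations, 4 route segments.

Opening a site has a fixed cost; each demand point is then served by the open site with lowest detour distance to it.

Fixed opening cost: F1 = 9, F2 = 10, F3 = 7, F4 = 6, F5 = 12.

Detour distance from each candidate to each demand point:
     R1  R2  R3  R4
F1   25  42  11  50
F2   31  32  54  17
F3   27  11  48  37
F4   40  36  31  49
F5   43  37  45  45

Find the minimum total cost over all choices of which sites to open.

90

Open {F1, F2, F3}: assign each demand point to its cheapest open site.
  R1→F1 25, R2→F3 11, R3→F1 11, R4→F2 17
  detour distance 64, fixed 26 → total 90.
Compare {F1, F2, F3, F4}: detour distance 64 + fixed 32 = 96.
Compare {F1, F3}: detour distance 84 + fixed 16 = 100.
Compare {F1, F2, F3, F5}: detour distance 64 + fixed 38 = 102.
All other subsets cost ≥ 96. Minimum total cost: 90.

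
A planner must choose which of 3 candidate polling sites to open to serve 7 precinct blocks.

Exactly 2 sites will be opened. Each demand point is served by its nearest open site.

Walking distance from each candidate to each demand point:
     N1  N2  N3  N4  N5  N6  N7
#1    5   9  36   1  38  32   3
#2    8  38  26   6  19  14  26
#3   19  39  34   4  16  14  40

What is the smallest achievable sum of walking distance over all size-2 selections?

77

Open {#1, #2}.
  N1→#1 5, N2→#1 9, N3→#2 26, N4→#1 1, N5→#2 19, N6→#2 14, N7→#1 3  ⇒ total 77.
Compare {#1, #3}: total 82.
Compare {#2, #3}: total 132.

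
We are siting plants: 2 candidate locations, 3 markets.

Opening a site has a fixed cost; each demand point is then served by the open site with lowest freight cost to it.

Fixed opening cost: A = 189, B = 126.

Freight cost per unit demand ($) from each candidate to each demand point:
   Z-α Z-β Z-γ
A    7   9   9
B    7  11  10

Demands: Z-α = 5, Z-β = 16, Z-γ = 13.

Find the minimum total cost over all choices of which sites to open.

Open {B}: assign each demand point to its cheapest open site.
  Z-α→B 5×7=35, Z-β→B 16×11=176, Z-γ→B 13×10=130
  freight cost 341, fixed 126 → total 467.
Compare {A}: freight cost 296 + fixed 189 = 485.
Compare {A, B}: freight cost 296 + fixed 315 = 611.

467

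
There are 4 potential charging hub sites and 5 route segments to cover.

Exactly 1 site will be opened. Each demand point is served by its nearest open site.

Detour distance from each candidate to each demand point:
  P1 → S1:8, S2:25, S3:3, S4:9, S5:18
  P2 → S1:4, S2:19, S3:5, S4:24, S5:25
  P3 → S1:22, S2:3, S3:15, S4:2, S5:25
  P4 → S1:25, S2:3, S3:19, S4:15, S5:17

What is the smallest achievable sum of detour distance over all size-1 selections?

63

Open {P1}.
  S1→P1 8, S2→P1 25, S3→P1 3, S4→P1 9, S5→P1 18  ⇒ total 63.
Compare {P3}: total 67.
Compare {P2}: total 77.
No size-1 selection does better; minimum is 63.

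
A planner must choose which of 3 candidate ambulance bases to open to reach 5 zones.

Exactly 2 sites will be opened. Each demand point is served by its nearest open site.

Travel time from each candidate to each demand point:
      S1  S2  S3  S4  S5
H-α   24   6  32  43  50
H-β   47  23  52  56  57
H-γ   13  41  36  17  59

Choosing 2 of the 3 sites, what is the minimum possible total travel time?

Open {H-α, H-γ}.
  S1→H-γ 13, S2→H-α 6, S3→H-α 32, S4→H-γ 17, S5→H-α 50  ⇒ total 118.
Compare {H-β, H-γ}: total 146.
Compare {H-α, H-β}: total 155.

118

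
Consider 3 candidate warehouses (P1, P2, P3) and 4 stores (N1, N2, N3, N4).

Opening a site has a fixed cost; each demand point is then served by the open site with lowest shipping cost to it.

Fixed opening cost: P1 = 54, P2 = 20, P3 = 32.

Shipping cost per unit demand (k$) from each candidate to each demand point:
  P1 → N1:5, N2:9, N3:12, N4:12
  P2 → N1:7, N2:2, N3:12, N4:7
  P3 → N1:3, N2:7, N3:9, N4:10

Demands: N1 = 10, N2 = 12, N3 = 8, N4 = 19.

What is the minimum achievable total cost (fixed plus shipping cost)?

311

Open {P2, P3}: assign each demand point to its cheapest open site.
  N1→P3 10×3=30, N2→P2 12×2=24, N3→P3 8×9=72, N4→P2 19×7=133
  shipping cost 259, fixed 52 → total 311.
Compare {P2}: shipping cost 323 + fixed 20 = 343.
Compare {P1, P2, P3}: shipping cost 259 + fixed 106 = 365.
Compare {P1, P2}: shipping cost 303 + fixed 74 = 377.
All other subsets cost ≥ 343. Minimum total cost: 311.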